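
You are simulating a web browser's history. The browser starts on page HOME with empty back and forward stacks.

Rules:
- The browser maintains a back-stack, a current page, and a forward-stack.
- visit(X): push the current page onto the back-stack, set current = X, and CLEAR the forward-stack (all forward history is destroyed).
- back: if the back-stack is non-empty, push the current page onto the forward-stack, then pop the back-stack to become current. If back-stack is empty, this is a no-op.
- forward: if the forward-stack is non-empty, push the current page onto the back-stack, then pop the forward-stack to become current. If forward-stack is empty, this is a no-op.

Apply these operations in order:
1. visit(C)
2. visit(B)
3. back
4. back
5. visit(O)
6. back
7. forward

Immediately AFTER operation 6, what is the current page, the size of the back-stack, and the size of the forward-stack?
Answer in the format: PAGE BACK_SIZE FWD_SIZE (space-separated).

After 1 (visit(C)): cur=C back=1 fwd=0
After 2 (visit(B)): cur=B back=2 fwd=0
After 3 (back): cur=C back=1 fwd=1
After 4 (back): cur=HOME back=0 fwd=2
After 5 (visit(O)): cur=O back=1 fwd=0
After 6 (back): cur=HOME back=0 fwd=1

HOME 0 1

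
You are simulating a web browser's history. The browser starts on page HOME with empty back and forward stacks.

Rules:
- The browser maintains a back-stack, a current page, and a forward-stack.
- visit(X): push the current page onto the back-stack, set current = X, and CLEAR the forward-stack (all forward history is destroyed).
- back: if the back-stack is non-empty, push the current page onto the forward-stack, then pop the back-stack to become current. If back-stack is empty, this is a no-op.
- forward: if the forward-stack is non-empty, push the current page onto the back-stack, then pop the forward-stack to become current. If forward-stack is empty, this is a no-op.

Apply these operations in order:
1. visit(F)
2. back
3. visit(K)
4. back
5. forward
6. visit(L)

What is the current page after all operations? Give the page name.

After 1 (visit(F)): cur=F back=1 fwd=0
After 2 (back): cur=HOME back=0 fwd=1
After 3 (visit(K)): cur=K back=1 fwd=0
After 4 (back): cur=HOME back=0 fwd=1
After 5 (forward): cur=K back=1 fwd=0
After 6 (visit(L)): cur=L back=2 fwd=0

Answer: L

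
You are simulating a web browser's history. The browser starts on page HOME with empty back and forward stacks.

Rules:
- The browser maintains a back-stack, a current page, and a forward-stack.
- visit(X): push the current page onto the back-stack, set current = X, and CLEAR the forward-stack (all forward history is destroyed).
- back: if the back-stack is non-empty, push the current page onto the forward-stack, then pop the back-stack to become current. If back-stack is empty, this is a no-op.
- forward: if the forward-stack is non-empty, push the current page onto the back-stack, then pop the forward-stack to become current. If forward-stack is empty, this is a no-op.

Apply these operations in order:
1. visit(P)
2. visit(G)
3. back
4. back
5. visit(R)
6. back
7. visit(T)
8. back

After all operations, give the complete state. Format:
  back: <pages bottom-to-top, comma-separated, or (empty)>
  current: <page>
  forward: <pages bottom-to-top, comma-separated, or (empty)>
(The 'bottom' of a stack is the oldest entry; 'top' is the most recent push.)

Answer: back: (empty)
current: HOME
forward: T

Derivation:
After 1 (visit(P)): cur=P back=1 fwd=0
After 2 (visit(G)): cur=G back=2 fwd=0
After 3 (back): cur=P back=1 fwd=1
After 4 (back): cur=HOME back=0 fwd=2
After 5 (visit(R)): cur=R back=1 fwd=0
After 6 (back): cur=HOME back=0 fwd=1
After 7 (visit(T)): cur=T back=1 fwd=0
After 8 (back): cur=HOME back=0 fwd=1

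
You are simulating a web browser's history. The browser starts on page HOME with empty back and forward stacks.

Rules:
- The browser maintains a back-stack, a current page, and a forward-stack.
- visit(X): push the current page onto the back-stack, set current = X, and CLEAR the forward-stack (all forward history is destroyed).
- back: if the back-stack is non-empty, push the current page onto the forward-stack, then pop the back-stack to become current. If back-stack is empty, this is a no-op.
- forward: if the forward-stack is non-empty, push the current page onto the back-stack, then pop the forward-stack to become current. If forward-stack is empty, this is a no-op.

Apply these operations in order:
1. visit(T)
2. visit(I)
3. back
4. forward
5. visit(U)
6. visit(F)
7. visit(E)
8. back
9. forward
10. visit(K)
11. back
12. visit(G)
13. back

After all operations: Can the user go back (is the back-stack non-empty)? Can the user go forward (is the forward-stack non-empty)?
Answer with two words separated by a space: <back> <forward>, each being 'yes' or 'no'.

After 1 (visit(T)): cur=T back=1 fwd=0
After 2 (visit(I)): cur=I back=2 fwd=0
After 3 (back): cur=T back=1 fwd=1
After 4 (forward): cur=I back=2 fwd=0
After 5 (visit(U)): cur=U back=3 fwd=0
After 6 (visit(F)): cur=F back=4 fwd=0
After 7 (visit(E)): cur=E back=5 fwd=0
After 8 (back): cur=F back=4 fwd=1
After 9 (forward): cur=E back=5 fwd=0
After 10 (visit(K)): cur=K back=6 fwd=0
After 11 (back): cur=E back=5 fwd=1
After 12 (visit(G)): cur=G back=6 fwd=0
After 13 (back): cur=E back=5 fwd=1

Answer: yes yes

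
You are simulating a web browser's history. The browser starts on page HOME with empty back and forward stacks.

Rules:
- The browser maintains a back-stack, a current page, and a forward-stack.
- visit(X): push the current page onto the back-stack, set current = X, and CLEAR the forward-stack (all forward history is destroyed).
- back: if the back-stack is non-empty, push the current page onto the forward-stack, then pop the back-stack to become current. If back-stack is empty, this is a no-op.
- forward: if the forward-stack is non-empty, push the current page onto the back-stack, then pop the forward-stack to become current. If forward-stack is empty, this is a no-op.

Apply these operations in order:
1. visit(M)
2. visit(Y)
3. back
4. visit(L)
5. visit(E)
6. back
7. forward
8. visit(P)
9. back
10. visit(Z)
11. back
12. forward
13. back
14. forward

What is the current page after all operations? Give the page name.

Answer: Z

Derivation:
After 1 (visit(M)): cur=M back=1 fwd=0
After 2 (visit(Y)): cur=Y back=2 fwd=0
After 3 (back): cur=M back=1 fwd=1
After 4 (visit(L)): cur=L back=2 fwd=0
After 5 (visit(E)): cur=E back=3 fwd=0
After 6 (back): cur=L back=2 fwd=1
After 7 (forward): cur=E back=3 fwd=0
After 8 (visit(P)): cur=P back=4 fwd=0
After 9 (back): cur=E back=3 fwd=1
After 10 (visit(Z)): cur=Z back=4 fwd=0
After 11 (back): cur=E back=3 fwd=1
After 12 (forward): cur=Z back=4 fwd=0
After 13 (back): cur=E back=3 fwd=1
After 14 (forward): cur=Z back=4 fwd=0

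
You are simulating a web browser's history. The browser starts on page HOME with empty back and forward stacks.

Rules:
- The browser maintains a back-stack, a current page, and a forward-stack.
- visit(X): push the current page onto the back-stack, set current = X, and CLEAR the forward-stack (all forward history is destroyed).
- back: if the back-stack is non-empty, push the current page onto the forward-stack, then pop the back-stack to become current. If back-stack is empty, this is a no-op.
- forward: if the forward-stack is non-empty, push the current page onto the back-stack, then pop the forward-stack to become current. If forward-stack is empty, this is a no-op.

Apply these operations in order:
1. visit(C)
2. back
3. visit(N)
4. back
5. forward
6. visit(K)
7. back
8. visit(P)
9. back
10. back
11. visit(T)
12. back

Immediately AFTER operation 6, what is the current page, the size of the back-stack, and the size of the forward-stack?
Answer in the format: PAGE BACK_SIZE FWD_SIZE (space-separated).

After 1 (visit(C)): cur=C back=1 fwd=0
After 2 (back): cur=HOME back=0 fwd=1
After 3 (visit(N)): cur=N back=1 fwd=0
After 4 (back): cur=HOME back=0 fwd=1
After 5 (forward): cur=N back=1 fwd=0
After 6 (visit(K)): cur=K back=2 fwd=0

K 2 0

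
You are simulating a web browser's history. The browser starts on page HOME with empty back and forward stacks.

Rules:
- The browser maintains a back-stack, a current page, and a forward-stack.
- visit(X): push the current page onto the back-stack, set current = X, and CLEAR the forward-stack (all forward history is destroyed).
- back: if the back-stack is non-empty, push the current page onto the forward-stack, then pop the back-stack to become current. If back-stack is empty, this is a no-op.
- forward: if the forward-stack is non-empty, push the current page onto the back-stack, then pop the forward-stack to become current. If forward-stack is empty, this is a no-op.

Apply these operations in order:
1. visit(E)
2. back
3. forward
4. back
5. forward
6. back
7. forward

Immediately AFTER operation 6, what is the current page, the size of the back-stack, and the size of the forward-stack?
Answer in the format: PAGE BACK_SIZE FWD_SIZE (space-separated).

After 1 (visit(E)): cur=E back=1 fwd=0
After 2 (back): cur=HOME back=0 fwd=1
After 3 (forward): cur=E back=1 fwd=0
After 4 (back): cur=HOME back=0 fwd=1
After 5 (forward): cur=E back=1 fwd=0
After 6 (back): cur=HOME back=0 fwd=1

HOME 0 1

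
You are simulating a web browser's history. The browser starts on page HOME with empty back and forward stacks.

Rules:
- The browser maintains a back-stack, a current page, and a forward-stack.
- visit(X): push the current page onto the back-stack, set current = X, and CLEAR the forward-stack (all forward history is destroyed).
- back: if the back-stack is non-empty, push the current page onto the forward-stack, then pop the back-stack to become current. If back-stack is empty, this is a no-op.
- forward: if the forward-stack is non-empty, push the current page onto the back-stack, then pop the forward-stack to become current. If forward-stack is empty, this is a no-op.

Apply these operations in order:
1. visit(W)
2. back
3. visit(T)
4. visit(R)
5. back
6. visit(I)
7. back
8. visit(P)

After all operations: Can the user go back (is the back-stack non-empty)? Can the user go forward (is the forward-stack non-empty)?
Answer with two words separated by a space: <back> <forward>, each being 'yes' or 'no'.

After 1 (visit(W)): cur=W back=1 fwd=0
After 2 (back): cur=HOME back=0 fwd=1
After 3 (visit(T)): cur=T back=1 fwd=0
After 4 (visit(R)): cur=R back=2 fwd=0
After 5 (back): cur=T back=1 fwd=1
After 6 (visit(I)): cur=I back=2 fwd=0
After 7 (back): cur=T back=1 fwd=1
After 8 (visit(P)): cur=P back=2 fwd=0

Answer: yes no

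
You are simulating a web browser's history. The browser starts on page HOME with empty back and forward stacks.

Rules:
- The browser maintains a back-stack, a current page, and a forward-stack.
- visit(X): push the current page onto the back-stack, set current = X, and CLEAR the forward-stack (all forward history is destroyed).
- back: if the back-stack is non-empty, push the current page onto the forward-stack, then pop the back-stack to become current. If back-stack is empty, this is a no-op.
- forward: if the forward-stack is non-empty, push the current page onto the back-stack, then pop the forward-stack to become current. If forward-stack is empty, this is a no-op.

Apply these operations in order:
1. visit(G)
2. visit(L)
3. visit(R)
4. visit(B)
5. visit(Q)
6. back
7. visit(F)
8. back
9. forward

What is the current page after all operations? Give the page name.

Answer: F

Derivation:
After 1 (visit(G)): cur=G back=1 fwd=0
After 2 (visit(L)): cur=L back=2 fwd=0
After 3 (visit(R)): cur=R back=3 fwd=0
After 4 (visit(B)): cur=B back=4 fwd=0
After 5 (visit(Q)): cur=Q back=5 fwd=0
After 6 (back): cur=B back=4 fwd=1
After 7 (visit(F)): cur=F back=5 fwd=0
After 8 (back): cur=B back=4 fwd=1
After 9 (forward): cur=F back=5 fwd=0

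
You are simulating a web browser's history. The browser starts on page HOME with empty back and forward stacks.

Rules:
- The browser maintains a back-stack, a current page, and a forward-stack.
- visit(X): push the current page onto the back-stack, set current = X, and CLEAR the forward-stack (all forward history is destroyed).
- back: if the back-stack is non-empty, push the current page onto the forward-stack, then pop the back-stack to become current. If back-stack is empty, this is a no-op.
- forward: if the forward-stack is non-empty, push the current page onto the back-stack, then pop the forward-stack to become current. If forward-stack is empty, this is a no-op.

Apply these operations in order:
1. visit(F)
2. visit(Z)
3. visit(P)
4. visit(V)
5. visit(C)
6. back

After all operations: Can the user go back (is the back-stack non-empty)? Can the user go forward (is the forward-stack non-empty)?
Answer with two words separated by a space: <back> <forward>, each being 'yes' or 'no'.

Answer: yes yes

Derivation:
After 1 (visit(F)): cur=F back=1 fwd=0
After 2 (visit(Z)): cur=Z back=2 fwd=0
After 3 (visit(P)): cur=P back=3 fwd=0
After 4 (visit(V)): cur=V back=4 fwd=0
After 5 (visit(C)): cur=C back=5 fwd=0
After 6 (back): cur=V back=4 fwd=1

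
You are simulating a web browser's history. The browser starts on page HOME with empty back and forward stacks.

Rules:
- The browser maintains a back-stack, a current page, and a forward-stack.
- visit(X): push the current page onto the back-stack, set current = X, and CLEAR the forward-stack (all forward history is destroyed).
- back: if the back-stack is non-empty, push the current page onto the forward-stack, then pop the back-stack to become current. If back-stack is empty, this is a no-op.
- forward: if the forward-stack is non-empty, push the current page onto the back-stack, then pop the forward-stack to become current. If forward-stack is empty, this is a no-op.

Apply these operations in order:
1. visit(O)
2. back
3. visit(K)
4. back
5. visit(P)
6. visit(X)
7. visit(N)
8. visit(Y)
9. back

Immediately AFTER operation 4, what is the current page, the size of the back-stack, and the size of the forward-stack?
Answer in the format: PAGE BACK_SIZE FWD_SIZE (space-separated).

After 1 (visit(O)): cur=O back=1 fwd=0
After 2 (back): cur=HOME back=0 fwd=1
After 3 (visit(K)): cur=K back=1 fwd=0
After 4 (back): cur=HOME back=0 fwd=1

HOME 0 1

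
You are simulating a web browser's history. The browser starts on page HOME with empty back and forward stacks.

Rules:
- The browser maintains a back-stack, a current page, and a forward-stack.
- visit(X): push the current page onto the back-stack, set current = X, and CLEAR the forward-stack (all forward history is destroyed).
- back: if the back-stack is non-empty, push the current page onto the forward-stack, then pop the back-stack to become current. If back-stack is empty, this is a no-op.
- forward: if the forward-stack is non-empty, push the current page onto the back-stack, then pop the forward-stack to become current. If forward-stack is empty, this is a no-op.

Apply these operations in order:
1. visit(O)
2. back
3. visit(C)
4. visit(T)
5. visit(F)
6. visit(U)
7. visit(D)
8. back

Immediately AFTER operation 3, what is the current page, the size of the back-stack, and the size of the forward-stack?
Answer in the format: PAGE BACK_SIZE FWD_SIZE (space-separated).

After 1 (visit(O)): cur=O back=1 fwd=0
After 2 (back): cur=HOME back=0 fwd=1
After 3 (visit(C)): cur=C back=1 fwd=0

C 1 0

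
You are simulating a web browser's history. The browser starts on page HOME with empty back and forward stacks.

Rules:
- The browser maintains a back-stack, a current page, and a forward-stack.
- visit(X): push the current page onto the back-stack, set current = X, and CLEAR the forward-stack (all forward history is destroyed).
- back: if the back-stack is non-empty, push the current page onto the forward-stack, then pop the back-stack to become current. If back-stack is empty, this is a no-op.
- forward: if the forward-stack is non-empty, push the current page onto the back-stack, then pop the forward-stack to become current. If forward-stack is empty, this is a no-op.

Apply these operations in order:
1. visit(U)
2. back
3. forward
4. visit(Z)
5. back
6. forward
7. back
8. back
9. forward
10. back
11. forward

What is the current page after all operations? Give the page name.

After 1 (visit(U)): cur=U back=1 fwd=0
After 2 (back): cur=HOME back=0 fwd=1
After 3 (forward): cur=U back=1 fwd=0
After 4 (visit(Z)): cur=Z back=2 fwd=0
After 5 (back): cur=U back=1 fwd=1
After 6 (forward): cur=Z back=2 fwd=0
After 7 (back): cur=U back=1 fwd=1
After 8 (back): cur=HOME back=0 fwd=2
After 9 (forward): cur=U back=1 fwd=1
After 10 (back): cur=HOME back=0 fwd=2
After 11 (forward): cur=U back=1 fwd=1

Answer: U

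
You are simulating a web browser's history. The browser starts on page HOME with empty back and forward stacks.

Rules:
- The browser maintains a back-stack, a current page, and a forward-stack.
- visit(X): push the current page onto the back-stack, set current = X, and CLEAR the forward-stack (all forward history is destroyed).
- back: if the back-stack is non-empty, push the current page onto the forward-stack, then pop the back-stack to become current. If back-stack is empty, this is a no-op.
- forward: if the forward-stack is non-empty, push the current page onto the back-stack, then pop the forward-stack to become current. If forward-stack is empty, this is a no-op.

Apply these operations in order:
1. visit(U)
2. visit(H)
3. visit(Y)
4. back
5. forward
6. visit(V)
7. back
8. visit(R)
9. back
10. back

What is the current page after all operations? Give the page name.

Answer: H

Derivation:
After 1 (visit(U)): cur=U back=1 fwd=0
After 2 (visit(H)): cur=H back=2 fwd=0
After 3 (visit(Y)): cur=Y back=3 fwd=0
After 4 (back): cur=H back=2 fwd=1
After 5 (forward): cur=Y back=3 fwd=0
After 6 (visit(V)): cur=V back=4 fwd=0
After 7 (back): cur=Y back=3 fwd=1
After 8 (visit(R)): cur=R back=4 fwd=0
After 9 (back): cur=Y back=3 fwd=1
After 10 (back): cur=H back=2 fwd=2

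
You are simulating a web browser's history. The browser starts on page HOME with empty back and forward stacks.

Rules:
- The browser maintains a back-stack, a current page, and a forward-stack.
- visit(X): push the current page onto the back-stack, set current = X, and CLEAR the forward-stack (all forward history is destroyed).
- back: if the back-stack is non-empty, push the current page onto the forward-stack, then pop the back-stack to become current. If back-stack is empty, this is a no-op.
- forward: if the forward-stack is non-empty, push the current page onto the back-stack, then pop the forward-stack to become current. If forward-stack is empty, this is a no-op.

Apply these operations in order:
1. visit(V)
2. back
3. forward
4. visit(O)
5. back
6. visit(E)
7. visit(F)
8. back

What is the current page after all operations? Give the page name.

Answer: E

Derivation:
After 1 (visit(V)): cur=V back=1 fwd=0
After 2 (back): cur=HOME back=0 fwd=1
After 3 (forward): cur=V back=1 fwd=0
After 4 (visit(O)): cur=O back=2 fwd=0
After 5 (back): cur=V back=1 fwd=1
After 6 (visit(E)): cur=E back=2 fwd=0
After 7 (visit(F)): cur=F back=3 fwd=0
After 8 (back): cur=E back=2 fwd=1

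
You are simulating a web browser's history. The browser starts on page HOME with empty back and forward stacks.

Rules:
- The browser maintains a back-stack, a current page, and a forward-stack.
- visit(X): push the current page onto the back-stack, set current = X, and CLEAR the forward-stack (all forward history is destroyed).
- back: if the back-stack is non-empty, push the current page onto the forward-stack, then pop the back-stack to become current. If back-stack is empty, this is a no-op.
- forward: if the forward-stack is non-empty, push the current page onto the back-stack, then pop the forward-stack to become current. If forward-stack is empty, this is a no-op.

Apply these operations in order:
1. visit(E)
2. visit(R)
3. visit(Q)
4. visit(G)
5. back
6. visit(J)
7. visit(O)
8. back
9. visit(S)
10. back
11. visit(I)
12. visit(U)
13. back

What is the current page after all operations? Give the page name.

After 1 (visit(E)): cur=E back=1 fwd=0
After 2 (visit(R)): cur=R back=2 fwd=0
After 3 (visit(Q)): cur=Q back=3 fwd=0
After 4 (visit(G)): cur=G back=4 fwd=0
After 5 (back): cur=Q back=3 fwd=1
After 6 (visit(J)): cur=J back=4 fwd=0
After 7 (visit(O)): cur=O back=5 fwd=0
After 8 (back): cur=J back=4 fwd=1
After 9 (visit(S)): cur=S back=5 fwd=0
After 10 (back): cur=J back=4 fwd=1
After 11 (visit(I)): cur=I back=5 fwd=0
After 12 (visit(U)): cur=U back=6 fwd=0
After 13 (back): cur=I back=5 fwd=1

Answer: I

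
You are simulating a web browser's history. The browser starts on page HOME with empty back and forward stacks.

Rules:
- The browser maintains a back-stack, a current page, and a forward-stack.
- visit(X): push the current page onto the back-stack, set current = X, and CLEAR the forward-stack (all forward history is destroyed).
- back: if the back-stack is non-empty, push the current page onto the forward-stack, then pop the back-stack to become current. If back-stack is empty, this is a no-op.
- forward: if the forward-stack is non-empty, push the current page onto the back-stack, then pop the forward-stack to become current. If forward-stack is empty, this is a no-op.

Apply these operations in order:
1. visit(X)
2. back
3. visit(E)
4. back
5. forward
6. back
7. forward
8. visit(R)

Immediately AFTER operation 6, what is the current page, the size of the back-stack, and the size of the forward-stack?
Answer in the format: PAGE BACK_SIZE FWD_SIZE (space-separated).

After 1 (visit(X)): cur=X back=1 fwd=0
After 2 (back): cur=HOME back=0 fwd=1
After 3 (visit(E)): cur=E back=1 fwd=0
After 4 (back): cur=HOME back=0 fwd=1
After 5 (forward): cur=E back=1 fwd=0
After 6 (back): cur=HOME back=0 fwd=1

HOME 0 1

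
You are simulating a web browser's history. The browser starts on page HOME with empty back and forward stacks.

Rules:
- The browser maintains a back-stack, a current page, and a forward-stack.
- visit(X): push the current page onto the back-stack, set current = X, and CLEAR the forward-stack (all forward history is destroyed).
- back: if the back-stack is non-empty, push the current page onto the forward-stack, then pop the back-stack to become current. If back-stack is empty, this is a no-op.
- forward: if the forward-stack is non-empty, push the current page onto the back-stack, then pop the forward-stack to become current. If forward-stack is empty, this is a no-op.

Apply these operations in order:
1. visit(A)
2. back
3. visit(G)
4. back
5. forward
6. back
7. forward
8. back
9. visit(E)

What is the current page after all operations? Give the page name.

Answer: E

Derivation:
After 1 (visit(A)): cur=A back=1 fwd=0
After 2 (back): cur=HOME back=0 fwd=1
After 3 (visit(G)): cur=G back=1 fwd=0
After 4 (back): cur=HOME back=0 fwd=1
After 5 (forward): cur=G back=1 fwd=0
After 6 (back): cur=HOME back=0 fwd=1
After 7 (forward): cur=G back=1 fwd=0
After 8 (back): cur=HOME back=0 fwd=1
After 9 (visit(E)): cur=E back=1 fwd=0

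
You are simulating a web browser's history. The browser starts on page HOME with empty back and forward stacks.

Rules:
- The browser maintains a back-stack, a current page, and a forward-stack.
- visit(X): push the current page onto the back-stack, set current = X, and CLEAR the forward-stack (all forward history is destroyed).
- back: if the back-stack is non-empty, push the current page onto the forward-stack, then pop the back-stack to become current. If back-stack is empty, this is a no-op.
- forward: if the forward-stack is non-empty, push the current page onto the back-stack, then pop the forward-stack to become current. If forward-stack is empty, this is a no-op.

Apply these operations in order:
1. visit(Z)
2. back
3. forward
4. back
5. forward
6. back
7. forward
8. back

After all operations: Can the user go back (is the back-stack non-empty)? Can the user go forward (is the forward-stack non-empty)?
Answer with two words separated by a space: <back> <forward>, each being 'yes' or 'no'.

After 1 (visit(Z)): cur=Z back=1 fwd=0
After 2 (back): cur=HOME back=0 fwd=1
After 3 (forward): cur=Z back=1 fwd=0
After 4 (back): cur=HOME back=0 fwd=1
After 5 (forward): cur=Z back=1 fwd=0
After 6 (back): cur=HOME back=0 fwd=1
After 7 (forward): cur=Z back=1 fwd=0
After 8 (back): cur=HOME back=0 fwd=1

Answer: no yes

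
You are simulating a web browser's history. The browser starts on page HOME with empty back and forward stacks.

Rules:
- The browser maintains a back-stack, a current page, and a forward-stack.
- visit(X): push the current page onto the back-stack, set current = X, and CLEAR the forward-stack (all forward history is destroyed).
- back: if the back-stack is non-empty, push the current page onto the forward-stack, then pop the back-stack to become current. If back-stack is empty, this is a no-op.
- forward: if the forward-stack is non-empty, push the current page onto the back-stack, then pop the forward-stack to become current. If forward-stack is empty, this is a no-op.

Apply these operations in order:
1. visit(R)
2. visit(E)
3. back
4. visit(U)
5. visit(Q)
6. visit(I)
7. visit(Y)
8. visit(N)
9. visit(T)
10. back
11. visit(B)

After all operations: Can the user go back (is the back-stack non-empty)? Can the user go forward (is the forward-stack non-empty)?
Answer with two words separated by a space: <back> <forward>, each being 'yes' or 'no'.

Answer: yes no

Derivation:
After 1 (visit(R)): cur=R back=1 fwd=0
After 2 (visit(E)): cur=E back=2 fwd=0
After 3 (back): cur=R back=1 fwd=1
After 4 (visit(U)): cur=U back=2 fwd=0
After 5 (visit(Q)): cur=Q back=3 fwd=0
After 6 (visit(I)): cur=I back=4 fwd=0
After 7 (visit(Y)): cur=Y back=5 fwd=0
After 8 (visit(N)): cur=N back=6 fwd=0
After 9 (visit(T)): cur=T back=7 fwd=0
After 10 (back): cur=N back=6 fwd=1
After 11 (visit(B)): cur=B back=7 fwd=0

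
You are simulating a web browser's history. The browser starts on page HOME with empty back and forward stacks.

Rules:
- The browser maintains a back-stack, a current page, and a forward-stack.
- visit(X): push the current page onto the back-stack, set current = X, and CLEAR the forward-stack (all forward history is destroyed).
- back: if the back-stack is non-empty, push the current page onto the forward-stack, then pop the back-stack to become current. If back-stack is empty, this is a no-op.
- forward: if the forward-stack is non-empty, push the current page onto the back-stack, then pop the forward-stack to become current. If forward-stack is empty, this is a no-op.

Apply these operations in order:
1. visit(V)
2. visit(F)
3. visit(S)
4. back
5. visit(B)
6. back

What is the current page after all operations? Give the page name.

After 1 (visit(V)): cur=V back=1 fwd=0
After 2 (visit(F)): cur=F back=2 fwd=0
After 3 (visit(S)): cur=S back=3 fwd=0
After 4 (back): cur=F back=2 fwd=1
After 5 (visit(B)): cur=B back=3 fwd=0
After 6 (back): cur=F back=2 fwd=1

Answer: F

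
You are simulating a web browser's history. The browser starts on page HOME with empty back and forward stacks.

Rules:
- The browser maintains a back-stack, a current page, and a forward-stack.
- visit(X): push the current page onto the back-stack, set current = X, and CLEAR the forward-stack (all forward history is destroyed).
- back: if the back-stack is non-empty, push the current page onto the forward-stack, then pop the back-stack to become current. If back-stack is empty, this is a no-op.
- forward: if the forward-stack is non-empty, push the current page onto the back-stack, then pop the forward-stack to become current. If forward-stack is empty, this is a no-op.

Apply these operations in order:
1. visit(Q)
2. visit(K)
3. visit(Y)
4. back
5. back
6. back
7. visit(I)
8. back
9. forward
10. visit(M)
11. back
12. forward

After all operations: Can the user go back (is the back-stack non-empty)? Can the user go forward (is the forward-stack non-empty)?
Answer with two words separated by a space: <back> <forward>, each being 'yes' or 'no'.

Answer: yes no

Derivation:
After 1 (visit(Q)): cur=Q back=1 fwd=0
After 2 (visit(K)): cur=K back=2 fwd=0
After 3 (visit(Y)): cur=Y back=3 fwd=0
After 4 (back): cur=K back=2 fwd=1
After 5 (back): cur=Q back=1 fwd=2
After 6 (back): cur=HOME back=0 fwd=3
After 7 (visit(I)): cur=I back=1 fwd=0
After 8 (back): cur=HOME back=0 fwd=1
After 9 (forward): cur=I back=1 fwd=0
After 10 (visit(M)): cur=M back=2 fwd=0
After 11 (back): cur=I back=1 fwd=1
After 12 (forward): cur=M back=2 fwd=0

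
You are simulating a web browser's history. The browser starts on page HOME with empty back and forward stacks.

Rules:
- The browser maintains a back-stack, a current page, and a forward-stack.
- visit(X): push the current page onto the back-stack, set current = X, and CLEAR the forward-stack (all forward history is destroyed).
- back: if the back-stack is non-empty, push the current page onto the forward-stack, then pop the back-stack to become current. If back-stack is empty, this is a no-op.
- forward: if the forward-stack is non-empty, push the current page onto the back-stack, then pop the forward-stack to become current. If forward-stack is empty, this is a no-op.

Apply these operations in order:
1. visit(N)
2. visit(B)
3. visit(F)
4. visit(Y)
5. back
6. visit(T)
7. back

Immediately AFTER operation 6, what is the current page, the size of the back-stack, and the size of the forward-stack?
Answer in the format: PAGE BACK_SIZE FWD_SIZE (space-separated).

After 1 (visit(N)): cur=N back=1 fwd=0
After 2 (visit(B)): cur=B back=2 fwd=0
After 3 (visit(F)): cur=F back=3 fwd=0
After 4 (visit(Y)): cur=Y back=4 fwd=0
After 5 (back): cur=F back=3 fwd=1
After 6 (visit(T)): cur=T back=4 fwd=0

T 4 0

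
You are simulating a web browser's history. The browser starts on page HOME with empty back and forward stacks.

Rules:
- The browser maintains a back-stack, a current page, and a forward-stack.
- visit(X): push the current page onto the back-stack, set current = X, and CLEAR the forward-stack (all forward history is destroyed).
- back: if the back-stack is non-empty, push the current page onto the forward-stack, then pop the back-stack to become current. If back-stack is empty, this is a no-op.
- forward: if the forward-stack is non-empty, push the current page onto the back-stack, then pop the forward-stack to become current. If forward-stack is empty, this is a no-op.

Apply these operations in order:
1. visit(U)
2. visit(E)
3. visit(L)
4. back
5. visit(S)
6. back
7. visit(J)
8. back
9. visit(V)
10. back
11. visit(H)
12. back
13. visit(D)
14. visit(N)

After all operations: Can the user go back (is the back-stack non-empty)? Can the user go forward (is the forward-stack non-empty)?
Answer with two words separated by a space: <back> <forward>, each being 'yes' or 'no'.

After 1 (visit(U)): cur=U back=1 fwd=0
After 2 (visit(E)): cur=E back=2 fwd=0
After 3 (visit(L)): cur=L back=3 fwd=0
After 4 (back): cur=E back=2 fwd=1
After 5 (visit(S)): cur=S back=3 fwd=0
After 6 (back): cur=E back=2 fwd=1
After 7 (visit(J)): cur=J back=3 fwd=0
After 8 (back): cur=E back=2 fwd=1
After 9 (visit(V)): cur=V back=3 fwd=0
After 10 (back): cur=E back=2 fwd=1
After 11 (visit(H)): cur=H back=3 fwd=0
After 12 (back): cur=E back=2 fwd=1
After 13 (visit(D)): cur=D back=3 fwd=0
After 14 (visit(N)): cur=N back=4 fwd=0

Answer: yes no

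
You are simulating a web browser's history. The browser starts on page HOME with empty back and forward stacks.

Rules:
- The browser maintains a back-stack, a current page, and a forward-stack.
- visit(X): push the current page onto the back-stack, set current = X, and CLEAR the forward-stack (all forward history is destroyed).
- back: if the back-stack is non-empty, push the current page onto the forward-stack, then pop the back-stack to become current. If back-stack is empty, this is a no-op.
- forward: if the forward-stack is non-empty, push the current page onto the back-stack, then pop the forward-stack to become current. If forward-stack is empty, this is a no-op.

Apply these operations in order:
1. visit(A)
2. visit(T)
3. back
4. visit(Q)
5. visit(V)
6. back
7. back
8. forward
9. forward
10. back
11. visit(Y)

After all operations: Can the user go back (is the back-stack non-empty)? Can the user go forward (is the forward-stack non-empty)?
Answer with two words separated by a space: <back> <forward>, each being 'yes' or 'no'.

After 1 (visit(A)): cur=A back=1 fwd=0
After 2 (visit(T)): cur=T back=2 fwd=0
After 3 (back): cur=A back=1 fwd=1
After 4 (visit(Q)): cur=Q back=2 fwd=0
After 5 (visit(V)): cur=V back=3 fwd=0
After 6 (back): cur=Q back=2 fwd=1
After 7 (back): cur=A back=1 fwd=2
After 8 (forward): cur=Q back=2 fwd=1
After 9 (forward): cur=V back=3 fwd=0
After 10 (back): cur=Q back=2 fwd=1
After 11 (visit(Y)): cur=Y back=3 fwd=0

Answer: yes no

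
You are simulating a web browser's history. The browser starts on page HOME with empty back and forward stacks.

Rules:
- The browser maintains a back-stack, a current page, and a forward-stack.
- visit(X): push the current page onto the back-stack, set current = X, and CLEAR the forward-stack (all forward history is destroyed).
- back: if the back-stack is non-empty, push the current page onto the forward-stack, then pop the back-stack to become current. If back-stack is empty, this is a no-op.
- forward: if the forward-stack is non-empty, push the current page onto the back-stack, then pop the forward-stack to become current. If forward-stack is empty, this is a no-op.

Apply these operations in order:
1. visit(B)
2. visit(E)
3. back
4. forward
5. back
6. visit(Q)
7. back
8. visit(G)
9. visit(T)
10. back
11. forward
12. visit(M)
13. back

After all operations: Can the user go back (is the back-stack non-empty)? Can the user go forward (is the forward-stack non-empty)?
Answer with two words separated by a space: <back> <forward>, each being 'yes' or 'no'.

After 1 (visit(B)): cur=B back=1 fwd=0
After 2 (visit(E)): cur=E back=2 fwd=0
After 3 (back): cur=B back=1 fwd=1
After 4 (forward): cur=E back=2 fwd=0
After 5 (back): cur=B back=1 fwd=1
After 6 (visit(Q)): cur=Q back=2 fwd=0
After 7 (back): cur=B back=1 fwd=1
After 8 (visit(G)): cur=G back=2 fwd=0
After 9 (visit(T)): cur=T back=3 fwd=0
After 10 (back): cur=G back=2 fwd=1
After 11 (forward): cur=T back=3 fwd=0
After 12 (visit(M)): cur=M back=4 fwd=0
After 13 (back): cur=T back=3 fwd=1

Answer: yes yes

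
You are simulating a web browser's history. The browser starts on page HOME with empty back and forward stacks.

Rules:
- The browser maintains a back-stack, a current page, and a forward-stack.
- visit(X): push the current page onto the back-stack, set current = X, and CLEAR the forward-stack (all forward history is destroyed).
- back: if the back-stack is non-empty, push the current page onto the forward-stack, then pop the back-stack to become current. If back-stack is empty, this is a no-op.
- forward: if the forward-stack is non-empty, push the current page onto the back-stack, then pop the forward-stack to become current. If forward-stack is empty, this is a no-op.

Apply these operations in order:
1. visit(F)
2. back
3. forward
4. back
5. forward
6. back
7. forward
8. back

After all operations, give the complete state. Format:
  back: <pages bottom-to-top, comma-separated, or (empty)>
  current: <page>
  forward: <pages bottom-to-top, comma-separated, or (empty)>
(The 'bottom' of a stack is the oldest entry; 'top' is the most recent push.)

Answer: back: (empty)
current: HOME
forward: F

Derivation:
After 1 (visit(F)): cur=F back=1 fwd=0
After 2 (back): cur=HOME back=0 fwd=1
After 3 (forward): cur=F back=1 fwd=0
After 4 (back): cur=HOME back=0 fwd=1
After 5 (forward): cur=F back=1 fwd=0
After 6 (back): cur=HOME back=0 fwd=1
After 7 (forward): cur=F back=1 fwd=0
After 8 (back): cur=HOME back=0 fwd=1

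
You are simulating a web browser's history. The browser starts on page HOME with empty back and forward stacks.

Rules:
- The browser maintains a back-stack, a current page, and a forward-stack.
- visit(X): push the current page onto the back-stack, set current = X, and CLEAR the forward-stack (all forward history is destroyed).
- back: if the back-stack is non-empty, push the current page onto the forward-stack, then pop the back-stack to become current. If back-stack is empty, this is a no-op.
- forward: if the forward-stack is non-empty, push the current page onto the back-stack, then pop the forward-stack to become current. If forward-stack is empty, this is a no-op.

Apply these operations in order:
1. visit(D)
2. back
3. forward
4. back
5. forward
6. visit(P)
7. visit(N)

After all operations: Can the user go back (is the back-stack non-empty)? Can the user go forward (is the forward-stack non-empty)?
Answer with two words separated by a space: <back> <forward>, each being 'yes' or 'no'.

Answer: yes no

Derivation:
After 1 (visit(D)): cur=D back=1 fwd=0
After 2 (back): cur=HOME back=0 fwd=1
After 3 (forward): cur=D back=1 fwd=0
After 4 (back): cur=HOME back=0 fwd=1
After 5 (forward): cur=D back=1 fwd=0
After 6 (visit(P)): cur=P back=2 fwd=0
After 7 (visit(N)): cur=N back=3 fwd=0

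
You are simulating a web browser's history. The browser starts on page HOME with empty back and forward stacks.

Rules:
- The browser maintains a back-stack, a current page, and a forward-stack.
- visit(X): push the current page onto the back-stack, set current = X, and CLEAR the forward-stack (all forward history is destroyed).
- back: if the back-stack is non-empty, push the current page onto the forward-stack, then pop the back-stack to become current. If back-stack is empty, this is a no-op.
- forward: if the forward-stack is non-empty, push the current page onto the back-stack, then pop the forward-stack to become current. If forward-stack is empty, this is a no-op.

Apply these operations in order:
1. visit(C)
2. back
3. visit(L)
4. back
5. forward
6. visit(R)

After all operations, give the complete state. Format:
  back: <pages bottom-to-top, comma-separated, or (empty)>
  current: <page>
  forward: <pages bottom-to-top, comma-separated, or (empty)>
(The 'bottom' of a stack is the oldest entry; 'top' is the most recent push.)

After 1 (visit(C)): cur=C back=1 fwd=0
After 2 (back): cur=HOME back=0 fwd=1
After 3 (visit(L)): cur=L back=1 fwd=0
After 4 (back): cur=HOME back=0 fwd=1
After 5 (forward): cur=L back=1 fwd=0
After 6 (visit(R)): cur=R back=2 fwd=0

Answer: back: HOME,L
current: R
forward: (empty)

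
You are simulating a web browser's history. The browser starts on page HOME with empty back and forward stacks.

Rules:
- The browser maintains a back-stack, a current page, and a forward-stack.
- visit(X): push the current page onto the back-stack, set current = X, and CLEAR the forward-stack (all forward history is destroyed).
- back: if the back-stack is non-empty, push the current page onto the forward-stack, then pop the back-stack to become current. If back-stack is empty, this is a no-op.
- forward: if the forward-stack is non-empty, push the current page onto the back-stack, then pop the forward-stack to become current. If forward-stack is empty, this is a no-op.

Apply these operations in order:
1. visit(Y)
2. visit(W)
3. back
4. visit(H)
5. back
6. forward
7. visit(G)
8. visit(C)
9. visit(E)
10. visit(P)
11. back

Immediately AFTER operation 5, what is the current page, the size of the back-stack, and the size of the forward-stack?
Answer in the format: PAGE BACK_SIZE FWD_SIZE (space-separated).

After 1 (visit(Y)): cur=Y back=1 fwd=0
After 2 (visit(W)): cur=W back=2 fwd=0
After 3 (back): cur=Y back=1 fwd=1
After 4 (visit(H)): cur=H back=2 fwd=0
After 5 (back): cur=Y back=1 fwd=1

Y 1 1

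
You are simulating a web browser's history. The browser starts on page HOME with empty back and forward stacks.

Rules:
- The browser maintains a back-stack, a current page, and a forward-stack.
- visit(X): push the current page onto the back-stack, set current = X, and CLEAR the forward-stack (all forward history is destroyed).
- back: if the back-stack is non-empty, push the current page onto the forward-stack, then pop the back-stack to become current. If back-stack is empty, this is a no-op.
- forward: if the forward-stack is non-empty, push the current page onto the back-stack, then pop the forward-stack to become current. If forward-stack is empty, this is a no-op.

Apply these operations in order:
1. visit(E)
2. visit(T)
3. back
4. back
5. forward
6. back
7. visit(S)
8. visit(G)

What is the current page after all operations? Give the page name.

After 1 (visit(E)): cur=E back=1 fwd=0
After 2 (visit(T)): cur=T back=2 fwd=0
After 3 (back): cur=E back=1 fwd=1
After 4 (back): cur=HOME back=0 fwd=2
After 5 (forward): cur=E back=1 fwd=1
After 6 (back): cur=HOME back=0 fwd=2
After 7 (visit(S)): cur=S back=1 fwd=0
After 8 (visit(G)): cur=G back=2 fwd=0

Answer: G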